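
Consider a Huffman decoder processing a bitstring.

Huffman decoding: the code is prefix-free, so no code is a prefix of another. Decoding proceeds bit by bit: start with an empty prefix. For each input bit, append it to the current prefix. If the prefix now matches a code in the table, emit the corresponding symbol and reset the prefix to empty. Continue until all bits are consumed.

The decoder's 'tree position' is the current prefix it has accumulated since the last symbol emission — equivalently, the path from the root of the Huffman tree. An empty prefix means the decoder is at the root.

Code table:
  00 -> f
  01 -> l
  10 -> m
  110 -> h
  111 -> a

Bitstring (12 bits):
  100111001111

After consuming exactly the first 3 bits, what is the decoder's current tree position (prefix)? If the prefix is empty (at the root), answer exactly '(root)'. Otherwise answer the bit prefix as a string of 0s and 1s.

Bit 0: prefix='1' (no match yet)
Bit 1: prefix='10' -> emit 'm', reset
Bit 2: prefix='0' (no match yet)

Answer: 0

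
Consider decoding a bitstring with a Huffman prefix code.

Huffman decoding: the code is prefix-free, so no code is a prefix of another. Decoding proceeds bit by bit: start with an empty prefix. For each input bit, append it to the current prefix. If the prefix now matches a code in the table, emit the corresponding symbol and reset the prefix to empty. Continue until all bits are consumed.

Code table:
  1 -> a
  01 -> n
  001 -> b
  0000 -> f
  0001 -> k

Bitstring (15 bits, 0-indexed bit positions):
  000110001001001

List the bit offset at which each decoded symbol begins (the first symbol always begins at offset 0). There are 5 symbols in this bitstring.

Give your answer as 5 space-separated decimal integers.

Answer: 0 4 5 9 12

Derivation:
Bit 0: prefix='0' (no match yet)
Bit 1: prefix='00' (no match yet)
Bit 2: prefix='000' (no match yet)
Bit 3: prefix='0001' -> emit 'k', reset
Bit 4: prefix='1' -> emit 'a', reset
Bit 5: prefix='0' (no match yet)
Bit 6: prefix='00' (no match yet)
Bit 7: prefix='000' (no match yet)
Bit 8: prefix='0001' -> emit 'k', reset
Bit 9: prefix='0' (no match yet)
Bit 10: prefix='00' (no match yet)
Bit 11: prefix='001' -> emit 'b', reset
Bit 12: prefix='0' (no match yet)
Bit 13: prefix='00' (no match yet)
Bit 14: prefix='001' -> emit 'b', reset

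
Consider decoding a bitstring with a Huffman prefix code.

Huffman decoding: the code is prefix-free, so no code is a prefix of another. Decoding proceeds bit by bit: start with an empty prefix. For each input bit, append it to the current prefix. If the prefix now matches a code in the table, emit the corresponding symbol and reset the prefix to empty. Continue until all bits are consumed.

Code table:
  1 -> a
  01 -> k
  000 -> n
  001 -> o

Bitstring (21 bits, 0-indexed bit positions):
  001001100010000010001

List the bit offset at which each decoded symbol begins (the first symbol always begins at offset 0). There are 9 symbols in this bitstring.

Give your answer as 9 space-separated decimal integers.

Bit 0: prefix='0' (no match yet)
Bit 1: prefix='00' (no match yet)
Bit 2: prefix='001' -> emit 'o', reset
Bit 3: prefix='0' (no match yet)
Bit 4: prefix='00' (no match yet)
Bit 5: prefix='001' -> emit 'o', reset
Bit 6: prefix='1' -> emit 'a', reset
Bit 7: prefix='0' (no match yet)
Bit 8: prefix='00' (no match yet)
Bit 9: prefix='000' -> emit 'n', reset
Bit 10: prefix='1' -> emit 'a', reset
Bit 11: prefix='0' (no match yet)
Bit 12: prefix='00' (no match yet)
Bit 13: prefix='000' -> emit 'n', reset
Bit 14: prefix='0' (no match yet)
Bit 15: prefix='00' (no match yet)
Bit 16: prefix='001' -> emit 'o', reset
Bit 17: prefix='0' (no match yet)
Bit 18: prefix='00' (no match yet)
Bit 19: prefix='000' -> emit 'n', reset
Bit 20: prefix='1' -> emit 'a', reset

Answer: 0 3 6 7 10 11 14 17 20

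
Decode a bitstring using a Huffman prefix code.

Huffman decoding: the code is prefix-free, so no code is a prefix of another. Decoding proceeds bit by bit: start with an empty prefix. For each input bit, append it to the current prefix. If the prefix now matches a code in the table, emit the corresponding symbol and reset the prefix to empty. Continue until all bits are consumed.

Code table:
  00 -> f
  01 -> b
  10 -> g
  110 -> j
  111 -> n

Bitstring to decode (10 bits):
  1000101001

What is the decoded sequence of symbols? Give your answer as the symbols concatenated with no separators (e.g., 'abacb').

Answer: gfggb

Derivation:
Bit 0: prefix='1' (no match yet)
Bit 1: prefix='10' -> emit 'g', reset
Bit 2: prefix='0' (no match yet)
Bit 3: prefix='00' -> emit 'f', reset
Bit 4: prefix='1' (no match yet)
Bit 5: prefix='10' -> emit 'g', reset
Bit 6: prefix='1' (no match yet)
Bit 7: prefix='10' -> emit 'g', reset
Bit 8: prefix='0' (no match yet)
Bit 9: prefix='01' -> emit 'b', reset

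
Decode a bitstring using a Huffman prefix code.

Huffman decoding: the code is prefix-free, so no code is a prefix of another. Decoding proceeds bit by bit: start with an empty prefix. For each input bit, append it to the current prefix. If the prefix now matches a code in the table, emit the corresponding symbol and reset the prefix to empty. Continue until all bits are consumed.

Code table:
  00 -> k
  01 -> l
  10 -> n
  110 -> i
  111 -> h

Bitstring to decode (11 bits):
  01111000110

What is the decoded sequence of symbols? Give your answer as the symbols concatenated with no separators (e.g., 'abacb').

Answer: lhkln

Derivation:
Bit 0: prefix='0' (no match yet)
Bit 1: prefix='01' -> emit 'l', reset
Bit 2: prefix='1' (no match yet)
Bit 3: prefix='11' (no match yet)
Bit 4: prefix='111' -> emit 'h', reset
Bit 5: prefix='0' (no match yet)
Bit 6: prefix='00' -> emit 'k', reset
Bit 7: prefix='0' (no match yet)
Bit 8: prefix='01' -> emit 'l', reset
Bit 9: prefix='1' (no match yet)
Bit 10: prefix='10' -> emit 'n', reset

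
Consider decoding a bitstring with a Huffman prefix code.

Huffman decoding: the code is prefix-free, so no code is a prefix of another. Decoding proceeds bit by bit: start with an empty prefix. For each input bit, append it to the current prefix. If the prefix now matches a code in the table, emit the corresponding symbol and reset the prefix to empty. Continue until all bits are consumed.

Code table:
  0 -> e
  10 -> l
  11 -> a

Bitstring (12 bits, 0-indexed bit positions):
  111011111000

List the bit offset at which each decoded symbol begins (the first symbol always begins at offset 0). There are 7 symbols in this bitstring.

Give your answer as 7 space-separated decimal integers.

Answer: 0 2 4 6 8 10 11

Derivation:
Bit 0: prefix='1' (no match yet)
Bit 1: prefix='11' -> emit 'a', reset
Bit 2: prefix='1' (no match yet)
Bit 3: prefix='10' -> emit 'l', reset
Bit 4: prefix='1' (no match yet)
Bit 5: prefix='11' -> emit 'a', reset
Bit 6: prefix='1' (no match yet)
Bit 7: prefix='11' -> emit 'a', reset
Bit 8: prefix='1' (no match yet)
Bit 9: prefix='10' -> emit 'l', reset
Bit 10: prefix='0' -> emit 'e', reset
Bit 11: prefix='0' -> emit 'e', reset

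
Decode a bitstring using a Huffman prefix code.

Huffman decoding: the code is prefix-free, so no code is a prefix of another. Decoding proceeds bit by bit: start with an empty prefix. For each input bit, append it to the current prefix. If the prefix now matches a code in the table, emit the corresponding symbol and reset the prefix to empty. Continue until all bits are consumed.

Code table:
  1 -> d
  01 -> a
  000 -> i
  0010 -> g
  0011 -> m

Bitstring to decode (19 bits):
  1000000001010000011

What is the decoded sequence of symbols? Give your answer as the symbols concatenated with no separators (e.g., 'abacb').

Bit 0: prefix='1' -> emit 'd', reset
Bit 1: prefix='0' (no match yet)
Bit 2: prefix='00' (no match yet)
Bit 3: prefix='000' -> emit 'i', reset
Bit 4: prefix='0' (no match yet)
Bit 5: prefix='00' (no match yet)
Bit 6: prefix='000' -> emit 'i', reset
Bit 7: prefix='0' (no match yet)
Bit 8: prefix='00' (no match yet)
Bit 9: prefix='001' (no match yet)
Bit 10: prefix='0010' -> emit 'g', reset
Bit 11: prefix='1' -> emit 'd', reset
Bit 12: prefix='0' (no match yet)
Bit 13: prefix='00' (no match yet)
Bit 14: prefix='000' -> emit 'i', reset
Bit 15: prefix='0' (no match yet)
Bit 16: prefix='00' (no match yet)
Bit 17: prefix='001' (no match yet)
Bit 18: prefix='0011' -> emit 'm', reset

Answer: diigdim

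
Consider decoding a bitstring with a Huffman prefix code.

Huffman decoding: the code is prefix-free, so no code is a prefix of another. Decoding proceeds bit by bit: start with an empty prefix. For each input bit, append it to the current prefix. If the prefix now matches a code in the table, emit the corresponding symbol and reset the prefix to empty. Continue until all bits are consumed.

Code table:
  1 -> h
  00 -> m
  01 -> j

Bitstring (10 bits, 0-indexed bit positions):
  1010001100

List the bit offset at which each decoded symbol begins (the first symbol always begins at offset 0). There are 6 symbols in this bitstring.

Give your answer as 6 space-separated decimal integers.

Bit 0: prefix='1' -> emit 'h', reset
Bit 1: prefix='0' (no match yet)
Bit 2: prefix='01' -> emit 'j', reset
Bit 3: prefix='0' (no match yet)
Bit 4: prefix='00' -> emit 'm', reset
Bit 5: prefix='0' (no match yet)
Bit 6: prefix='01' -> emit 'j', reset
Bit 7: prefix='1' -> emit 'h', reset
Bit 8: prefix='0' (no match yet)
Bit 9: prefix='00' -> emit 'm', reset

Answer: 0 1 3 5 7 8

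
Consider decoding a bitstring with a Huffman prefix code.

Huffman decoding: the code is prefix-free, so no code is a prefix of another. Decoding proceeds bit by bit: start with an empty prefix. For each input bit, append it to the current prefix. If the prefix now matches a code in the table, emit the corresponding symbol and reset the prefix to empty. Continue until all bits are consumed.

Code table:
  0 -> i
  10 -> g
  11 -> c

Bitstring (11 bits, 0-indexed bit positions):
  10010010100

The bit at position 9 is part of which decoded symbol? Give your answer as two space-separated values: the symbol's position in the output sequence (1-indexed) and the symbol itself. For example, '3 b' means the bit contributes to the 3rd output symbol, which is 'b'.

Bit 0: prefix='1' (no match yet)
Bit 1: prefix='10' -> emit 'g', reset
Bit 2: prefix='0' -> emit 'i', reset
Bit 3: prefix='1' (no match yet)
Bit 4: prefix='10' -> emit 'g', reset
Bit 5: prefix='0' -> emit 'i', reset
Bit 6: prefix='1' (no match yet)
Bit 7: prefix='10' -> emit 'g', reset
Bit 8: prefix='1' (no match yet)
Bit 9: prefix='10' -> emit 'g', reset
Bit 10: prefix='0' -> emit 'i', reset

Answer: 6 g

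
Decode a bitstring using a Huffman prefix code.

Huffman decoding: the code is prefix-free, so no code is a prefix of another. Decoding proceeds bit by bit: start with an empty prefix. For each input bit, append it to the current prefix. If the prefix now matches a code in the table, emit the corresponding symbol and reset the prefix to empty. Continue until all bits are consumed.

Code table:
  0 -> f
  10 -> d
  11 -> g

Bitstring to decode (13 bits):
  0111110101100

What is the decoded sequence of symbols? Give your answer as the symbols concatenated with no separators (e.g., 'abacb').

Answer: fggddgff

Derivation:
Bit 0: prefix='0' -> emit 'f', reset
Bit 1: prefix='1' (no match yet)
Bit 2: prefix='11' -> emit 'g', reset
Bit 3: prefix='1' (no match yet)
Bit 4: prefix='11' -> emit 'g', reset
Bit 5: prefix='1' (no match yet)
Bit 6: prefix='10' -> emit 'd', reset
Bit 7: prefix='1' (no match yet)
Bit 8: prefix='10' -> emit 'd', reset
Bit 9: prefix='1' (no match yet)
Bit 10: prefix='11' -> emit 'g', reset
Bit 11: prefix='0' -> emit 'f', reset
Bit 12: prefix='0' -> emit 'f', reset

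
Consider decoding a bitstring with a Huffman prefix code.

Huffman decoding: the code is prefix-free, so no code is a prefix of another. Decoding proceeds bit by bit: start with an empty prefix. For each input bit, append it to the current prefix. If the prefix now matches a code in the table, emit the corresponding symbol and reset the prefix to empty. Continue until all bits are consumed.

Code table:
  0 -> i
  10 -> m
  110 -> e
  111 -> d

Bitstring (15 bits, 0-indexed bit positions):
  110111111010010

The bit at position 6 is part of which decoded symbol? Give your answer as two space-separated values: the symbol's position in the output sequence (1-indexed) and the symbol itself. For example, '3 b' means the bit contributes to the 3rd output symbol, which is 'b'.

Answer: 3 d

Derivation:
Bit 0: prefix='1' (no match yet)
Bit 1: prefix='11' (no match yet)
Bit 2: prefix='110' -> emit 'e', reset
Bit 3: prefix='1' (no match yet)
Bit 4: prefix='11' (no match yet)
Bit 5: prefix='111' -> emit 'd', reset
Bit 6: prefix='1' (no match yet)
Bit 7: prefix='11' (no match yet)
Bit 8: prefix='111' -> emit 'd', reset
Bit 9: prefix='0' -> emit 'i', reset
Bit 10: prefix='1' (no match yet)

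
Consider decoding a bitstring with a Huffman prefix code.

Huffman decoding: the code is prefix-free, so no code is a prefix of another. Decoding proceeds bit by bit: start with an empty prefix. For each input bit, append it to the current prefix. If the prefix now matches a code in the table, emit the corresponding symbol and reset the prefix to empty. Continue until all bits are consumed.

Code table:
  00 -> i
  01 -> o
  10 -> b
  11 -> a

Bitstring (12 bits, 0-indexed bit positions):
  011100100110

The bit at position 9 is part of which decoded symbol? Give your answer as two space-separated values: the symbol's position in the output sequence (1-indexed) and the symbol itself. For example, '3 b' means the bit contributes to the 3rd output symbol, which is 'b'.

Answer: 5 o

Derivation:
Bit 0: prefix='0' (no match yet)
Bit 1: prefix='01' -> emit 'o', reset
Bit 2: prefix='1' (no match yet)
Bit 3: prefix='11' -> emit 'a', reset
Bit 4: prefix='0' (no match yet)
Bit 5: prefix='00' -> emit 'i', reset
Bit 6: prefix='1' (no match yet)
Bit 7: prefix='10' -> emit 'b', reset
Bit 8: prefix='0' (no match yet)
Bit 9: prefix='01' -> emit 'o', reset
Bit 10: prefix='1' (no match yet)
Bit 11: prefix='10' -> emit 'b', reset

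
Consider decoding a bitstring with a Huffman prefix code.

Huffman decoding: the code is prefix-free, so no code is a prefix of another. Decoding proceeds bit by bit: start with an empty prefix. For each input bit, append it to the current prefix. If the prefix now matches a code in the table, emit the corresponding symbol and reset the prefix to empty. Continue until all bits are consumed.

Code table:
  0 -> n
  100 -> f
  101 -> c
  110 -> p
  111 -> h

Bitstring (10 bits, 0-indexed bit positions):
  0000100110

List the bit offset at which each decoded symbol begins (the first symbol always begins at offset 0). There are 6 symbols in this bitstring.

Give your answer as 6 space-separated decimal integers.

Bit 0: prefix='0' -> emit 'n', reset
Bit 1: prefix='0' -> emit 'n', reset
Bit 2: prefix='0' -> emit 'n', reset
Bit 3: prefix='0' -> emit 'n', reset
Bit 4: prefix='1' (no match yet)
Bit 5: prefix='10' (no match yet)
Bit 6: prefix='100' -> emit 'f', reset
Bit 7: prefix='1' (no match yet)
Bit 8: prefix='11' (no match yet)
Bit 9: prefix='110' -> emit 'p', reset

Answer: 0 1 2 3 4 7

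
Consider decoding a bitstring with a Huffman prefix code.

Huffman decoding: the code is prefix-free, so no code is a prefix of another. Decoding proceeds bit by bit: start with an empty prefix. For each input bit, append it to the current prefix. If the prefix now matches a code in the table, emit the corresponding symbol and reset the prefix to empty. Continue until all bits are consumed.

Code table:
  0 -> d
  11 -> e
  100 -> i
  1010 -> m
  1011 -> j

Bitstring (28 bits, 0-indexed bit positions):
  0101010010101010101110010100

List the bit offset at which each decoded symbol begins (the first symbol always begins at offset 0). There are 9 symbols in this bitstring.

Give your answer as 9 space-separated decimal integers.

Bit 0: prefix='0' -> emit 'd', reset
Bit 1: prefix='1' (no match yet)
Bit 2: prefix='10' (no match yet)
Bit 3: prefix='101' (no match yet)
Bit 4: prefix='1010' -> emit 'm', reset
Bit 5: prefix='1' (no match yet)
Bit 6: prefix='10' (no match yet)
Bit 7: prefix='100' -> emit 'i', reset
Bit 8: prefix='1' (no match yet)
Bit 9: prefix='10' (no match yet)
Bit 10: prefix='101' (no match yet)
Bit 11: prefix='1010' -> emit 'm', reset
Bit 12: prefix='1' (no match yet)
Bit 13: prefix='10' (no match yet)
Bit 14: prefix='101' (no match yet)
Bit 15: prefix='1010' -> emit 'm', reset
Bit 16: prefix='1' (no match yet)
Bit 17: prefix='10' (no match yet)
Bit 18: prefix='101' (no match yet)
Bit 19: prefix='1011' -> emit 'j', reset
Bit 20: prefix='1' (no match yet)
Bit 21: prefix='10' (no match yet)
Bit 22: prefix='100' -> emit 'i', reset
Bit 23: prefix='1' (no match yet)
Bit 24: prefix='10' (no match yet)
Bit 25: prefix='101' (no match yet)
Bit 26: prefix='1010' -> emit 'm', reset
Bit 27: prefix='0' -> emit 'd', reset

Answer: 0 1 5 8 12 16 20 23 27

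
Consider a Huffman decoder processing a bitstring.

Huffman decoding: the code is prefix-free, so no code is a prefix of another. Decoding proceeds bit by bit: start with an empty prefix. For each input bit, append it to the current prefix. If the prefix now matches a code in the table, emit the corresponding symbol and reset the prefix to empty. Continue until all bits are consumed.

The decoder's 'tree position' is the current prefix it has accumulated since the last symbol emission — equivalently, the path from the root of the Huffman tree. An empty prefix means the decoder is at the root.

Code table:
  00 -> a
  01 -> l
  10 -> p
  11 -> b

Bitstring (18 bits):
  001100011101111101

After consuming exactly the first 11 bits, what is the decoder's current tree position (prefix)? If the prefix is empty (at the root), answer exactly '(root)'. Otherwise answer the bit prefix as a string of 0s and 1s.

Bit 0: prefix='0' (no match yet)
Bit 1: prefix='00' -> emit 'a', reset
Bit 2: prefix='1' (no match yet)
Bit 3: prefix='11' -> emit 'b', reset
Bit 4: prefix='0' (no match yet)
Bit 5: prefix='00' -> emit 'a', reset
Bit 6: prefix='0' (no match yet)
Bit 7: prefix='01' -> emit 'l', reset
Bit 8: prefix='1' (no match yet)
Bit 9: prefix='11' -> emit 'b', reset
Bit 10: prefix='0' (no match yet)

Answer: 0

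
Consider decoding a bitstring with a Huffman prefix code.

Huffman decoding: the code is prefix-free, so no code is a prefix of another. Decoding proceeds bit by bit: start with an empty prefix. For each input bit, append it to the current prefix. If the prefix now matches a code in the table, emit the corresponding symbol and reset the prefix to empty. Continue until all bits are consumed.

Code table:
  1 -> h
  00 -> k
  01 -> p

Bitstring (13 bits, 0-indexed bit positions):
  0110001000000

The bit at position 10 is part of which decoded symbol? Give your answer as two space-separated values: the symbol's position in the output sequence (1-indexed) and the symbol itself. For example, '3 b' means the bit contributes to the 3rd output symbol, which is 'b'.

Answer: 6 k

Derivation:
Bit 0: prefix='0' (no match yet)
Bit 1: prefix='01' -> emit 'p', reset
Bit 2: prefix='1' -> emit 'h', reset
Bit 3: prefix='0' (no match yet)
Bit 4: prefix='00' -> emit 'k', reset
Bit 5: prefix='0' (no match yet)
Bit 6: prefix='01' -> emit 'p', reset
Bit 7: prefix='0' (no match yet)
Bit 8: prefix='00' -> emit 'k', reset
Bit 9: prefix='0' (no match yet)
Bit 10: prefix='00' -> emit 'k', reset
Bit 11: prefix='0' (no match yet)
Bit 12: prefix='00' -> emit 'k', reset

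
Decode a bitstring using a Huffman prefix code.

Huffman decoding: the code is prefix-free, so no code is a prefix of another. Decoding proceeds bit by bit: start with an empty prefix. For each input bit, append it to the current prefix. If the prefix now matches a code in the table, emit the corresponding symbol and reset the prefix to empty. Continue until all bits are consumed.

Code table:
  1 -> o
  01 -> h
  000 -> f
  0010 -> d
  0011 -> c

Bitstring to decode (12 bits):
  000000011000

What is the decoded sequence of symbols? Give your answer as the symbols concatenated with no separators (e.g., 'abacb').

Bit 0: prefix='0' (no match yet)
Bit 1: prefix='00' (no match yet)
Bit 2: prefix='000' -> emit 'f', reset
Bit 3: prefix='0' (no match yet)
Bit 4: prefix='00' (no match yet)
Bit 5: prefix='000' -> emit 'f', reset
Bit 6: prefix='0' (no match yet)
Bit 7: prefix='01' -> emit 'h', reset
Bit 8: prefix='1' -> emit 'o', reset
Bit 9: prefix='0' (no match yet)
Bit 10: prefix='00' (no match yet)
Bit 11: prefix='000' -> emit 'f', reset

Answer: ffhof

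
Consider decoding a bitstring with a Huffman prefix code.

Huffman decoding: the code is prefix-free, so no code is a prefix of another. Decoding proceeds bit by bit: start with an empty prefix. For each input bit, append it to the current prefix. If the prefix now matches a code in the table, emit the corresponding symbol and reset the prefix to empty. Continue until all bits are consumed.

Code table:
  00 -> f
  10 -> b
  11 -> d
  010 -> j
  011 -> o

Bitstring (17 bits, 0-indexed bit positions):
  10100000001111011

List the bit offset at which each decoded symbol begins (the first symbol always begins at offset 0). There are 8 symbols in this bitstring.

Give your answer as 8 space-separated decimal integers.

Bit 0: prefix='1' (no match yet)
Bit 1: prefix='10' -> emit 'b', reset
Bit 2: prefix='1' (no match yet)
Bit 3: prefix='10' -> emit 'b', reset
Bit 4: prefix='0' (no match yet)
Bit 5: prefix='00' -> emit 'f', reset
Bit 6: prefix='0' (no match yet)
Bit 7: prefix='00' -> emit 'f', reset
Bit 8: prefix='0' (no match yet)
Bit 9: prefix='00' -> emit 'f', reset
Bit 10: prefix='1' (no match yet)
Bit 11: prefix='11' -> emit 'd', reset
Bit 12: prefix='1' (no match yet)
Bit 13: prefix='11' -> emit 'd', reset
Bit 14: prefix='0' (no match yet)
Bit 15: prefix='01' (no match yet)
Bit 16: prefix='011' -> emit 'o', reset

Answer: 0 2 4 6 8 10 12 14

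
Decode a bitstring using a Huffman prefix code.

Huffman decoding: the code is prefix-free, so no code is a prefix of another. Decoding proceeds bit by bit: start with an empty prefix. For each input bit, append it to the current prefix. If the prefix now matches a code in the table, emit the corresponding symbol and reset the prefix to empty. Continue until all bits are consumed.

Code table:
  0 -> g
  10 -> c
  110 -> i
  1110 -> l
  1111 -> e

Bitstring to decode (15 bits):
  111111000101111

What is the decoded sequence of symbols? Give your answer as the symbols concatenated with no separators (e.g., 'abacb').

Answer: eiggce

Derivation:
Bit 0: prefix='1' (no match yet)
Bit 1: prefix='11' (no match yet)
Bit 2: prefix='111' (no match yet)
Bit 3: prefix='1111' -> emit 'e', reset
Bit 4: prefix='1' (no match yet)
Bit 5: prefix='11' (no match yet)
Bit 6: prefix='110' -> emit 'i', reset
Bit 7: prefix='0' -> emit 'g', reset
Bit 8: prefix='0' -> emit 'g', reset
Bit 9: prefix='1' (no match yet)
Bit 10: prefix='10' -> emit 'c', reset
Bit 11: prefix='1' (no match yet)
Bit 12: prefix='11' (no match yet)
Bit 13: prefix='111' (no match yet)
Bit 14: prefix='1111' -> emit 'e', reset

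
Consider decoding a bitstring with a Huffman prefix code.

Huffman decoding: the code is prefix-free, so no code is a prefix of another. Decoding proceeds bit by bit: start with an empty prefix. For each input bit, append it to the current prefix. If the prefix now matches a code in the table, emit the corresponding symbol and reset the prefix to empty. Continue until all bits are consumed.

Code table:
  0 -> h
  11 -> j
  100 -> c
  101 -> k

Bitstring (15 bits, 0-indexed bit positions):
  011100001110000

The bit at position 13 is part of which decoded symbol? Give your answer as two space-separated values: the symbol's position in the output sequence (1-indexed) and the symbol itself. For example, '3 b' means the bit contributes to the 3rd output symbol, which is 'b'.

Answer: 8 h

Derivation:
Bit 0: prefix='0' -> emit 'h', reset
Bit 1: prefix='1' (no match yet)
Bit 2: prefix='11' -> emit 'j', reset
Bit 3: prefix='1' (no match yet)
Bit 4: prefix='10' (no match yet)
Bit 5: prefix='100' -> emit 'c', reset
Bit 6: prefix='0' -> emit 'h', reset
Bit 7: prefix='0' -> emit 'h', reset
Bit 8: prefix='1' (no match yet)
Bit 9: prefix='11' -> emit 'j', reset
Bit 10: prefix='1' (no match yet)
Bit 11: prefix='10' (no match yet)
Bit 12: prefix='100' -> emit 'c', reset
Bit 13: prefix='0' -> emit 'h', reset
Bit 14: prefix='0' -> emit 'h', reset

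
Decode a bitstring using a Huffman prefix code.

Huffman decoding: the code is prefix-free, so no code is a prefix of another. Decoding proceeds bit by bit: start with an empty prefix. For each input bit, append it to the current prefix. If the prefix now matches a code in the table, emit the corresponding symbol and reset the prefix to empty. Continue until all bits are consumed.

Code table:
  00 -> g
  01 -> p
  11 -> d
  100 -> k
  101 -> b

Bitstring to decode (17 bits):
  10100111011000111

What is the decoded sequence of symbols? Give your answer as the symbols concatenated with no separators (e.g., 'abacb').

Bit 0: prefix='1' (no match yet)
Bit 1: prefix='10' (no match yet)
Bit 2: prefix='101' -> emit 'b', reset
Bit 3: prefix='0' (no match yet)
Bit 4: prefix='00' -> emit 'g', reset
Bit 5: prefix='1' (no match yet)
Bit 6: prefix='11' -> emit 'd', reset
Bit 7: prefix='1' (no match yet)
Bit 8: prefix='10' (no match yet)
Bit 9: prefix='101' -> emit 'b', reset
Bit 10: prefix='1' (no match yet)
Bit 11: prefix='10' (no match yet)
Bit 12: prefix='100' -> emit 'k', reset
Bit 13: prefix='0' (no match yet)
Bit 14: prefix='01' -> emit 'p', reset
Bit 15: prefix='1' (no match yet)
Bit 16: prefix='11' -> emit 'd', reset

Answer: bgdbkpd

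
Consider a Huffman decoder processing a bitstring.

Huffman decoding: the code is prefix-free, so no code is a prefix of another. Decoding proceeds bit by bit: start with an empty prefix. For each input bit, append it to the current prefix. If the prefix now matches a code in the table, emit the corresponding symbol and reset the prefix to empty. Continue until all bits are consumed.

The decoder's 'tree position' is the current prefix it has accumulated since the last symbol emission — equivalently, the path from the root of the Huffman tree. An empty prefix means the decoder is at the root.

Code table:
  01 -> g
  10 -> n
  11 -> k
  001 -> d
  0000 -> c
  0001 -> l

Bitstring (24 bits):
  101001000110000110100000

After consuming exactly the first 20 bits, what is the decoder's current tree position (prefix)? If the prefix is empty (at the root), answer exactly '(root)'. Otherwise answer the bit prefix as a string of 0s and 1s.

Bit 0: prefix='1' (no match yet)
Bit 1: prefix='10' -> emit 'n', reset
Bit 2: prefix='1' (no match yet)
Bit 3: prefix='10' -> emit 'n', reset
Bit 4: prefix='0' (no match yet)
Bit 5: prefix='01' -> emit 'g', reset
Bit 6: prefix='0' (no match yet)
Bit 7: prefix='00' (no match yet)
Bit 8: prefix='000' (no match yet)
Bit 9: prefix='0001' -> emit 'l', reset
Bit 10: prefix='1' (no match yet)
Bit 11: prefix='10' -> emit 'n', reset
Bit 12: prefix='0' (no match yet)
Bit 13: prefix='00' (no match yet)
Bit 14: prefix='000' (no match yet)
Bit 15: prefix='0001' -> emit 'l', reset
Bit 16: prefix='1' (no match yet)
Bit 17: prefix='10' -> emit 'n', reset
Bit 18: prefix='1' (no match yet)
Bit 19: prefix='10' -> emit 'n', reset

Answer: (root)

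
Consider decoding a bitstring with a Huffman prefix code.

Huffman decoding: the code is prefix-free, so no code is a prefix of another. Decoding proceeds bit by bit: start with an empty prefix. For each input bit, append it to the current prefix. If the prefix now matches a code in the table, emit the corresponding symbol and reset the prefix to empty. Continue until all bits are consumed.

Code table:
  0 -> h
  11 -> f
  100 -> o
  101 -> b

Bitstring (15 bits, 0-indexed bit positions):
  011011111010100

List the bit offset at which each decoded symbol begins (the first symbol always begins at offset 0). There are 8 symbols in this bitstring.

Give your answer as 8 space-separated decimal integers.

Bit 0: prefix='0' -> emit 'h', reset
Bit 1: prefix='1' (no match yet)
Bit 2: prefix='11' -> emit 'f', reset
Bit 3: prefix='0' -> emit 'h', reset
Bit 4: prefix='1' (no match yet)
Bit 5: prefix='11' -> emit 'f', reset
Bit 6: prefix='1' (no match yet)
Bit 7: prefix='11' -> emit 'f', reset
Bit 8: prefix='1' (no match yet)
Bit 9: prefix='10' (no match yet)
Bit 10: prefix='101' -> emit 'b', reset
Bit 11: prefix='0' -> emit 'h', reset
Bit 12: prefix='1' (no match yet)
Bit 13: prefix='10' (no match yet)
Bit 14: prefix='100' -> emit 'o', reset

Answer: 0 1 3 4 6 8 11 12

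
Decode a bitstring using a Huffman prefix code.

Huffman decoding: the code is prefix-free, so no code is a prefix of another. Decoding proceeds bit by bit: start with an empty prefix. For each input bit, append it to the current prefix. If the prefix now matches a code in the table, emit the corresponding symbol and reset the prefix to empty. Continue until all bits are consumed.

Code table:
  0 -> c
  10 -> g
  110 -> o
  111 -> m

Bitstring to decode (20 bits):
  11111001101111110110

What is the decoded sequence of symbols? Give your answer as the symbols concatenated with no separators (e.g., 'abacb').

Answer: mocommco

Derivation:
Bit 0: prefix='1' (no match yet)
Bit 1: prefix='11' (no match yet)
Bit 2: prefix='111' -> emit 'm', reset
Bit 3: prefix='1' (no match yet)
Bit 4: prefix='11' (no match yet)
Bit 5: prefix='110' -> emit 'o', reset
Bit 6: prefix='0' -> emit 'c', reset
Bit 7: prefix='1' (no match yet)
Bit 8: prefix='11' (no match yet)
Bit 9: prefix='110' -> emit 'o', reset
Bit 10: prefix='1' (no match yet)
Bit 11: prefix='11' (no match yet)
Bit 12: prefix='111' -> emit 'm', reset
Bit 13: prefix='1' (no match yet)
Bit 14: prefix='11' (no match yet)
Bit 15: prefix='111' -> emit 'm', reset
Bit 16: prefix='0' -> emit 'c', reset
Bit 17: prefix='1' (no match yet)
Bit 18: prefix='11' (no match yet)
Bit 19: prefix='110' -> emit 'o', reset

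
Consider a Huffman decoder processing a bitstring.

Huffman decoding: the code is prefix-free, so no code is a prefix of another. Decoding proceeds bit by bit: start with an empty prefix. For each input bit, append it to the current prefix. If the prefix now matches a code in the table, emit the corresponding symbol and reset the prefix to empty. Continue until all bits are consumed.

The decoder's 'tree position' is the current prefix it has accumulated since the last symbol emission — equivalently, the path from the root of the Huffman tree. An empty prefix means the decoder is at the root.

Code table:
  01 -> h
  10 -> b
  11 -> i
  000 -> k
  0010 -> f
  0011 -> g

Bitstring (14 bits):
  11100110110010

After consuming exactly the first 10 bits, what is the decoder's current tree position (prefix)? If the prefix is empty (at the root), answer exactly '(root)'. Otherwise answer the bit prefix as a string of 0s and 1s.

Bit 0: prefix='1' (no match yet)
Bit 1: prefix='11' -> emit 'i', reset
Bit 2: prefix='1' (no match yet)
Bit 3: prefix='10' -> emit 'b', reset
Bit 4: prefix='0' (no match yet)
Bit 5: prefix='01' -> emit 'h', reset
Bit 6: prefix='1' (no match yet)
Bit 7: prefix='10' -> emit 'b', reset
Bit 8: prefix='1' (no match yet)
Bit 9: prefix='11' -> emit 'i', reset

Answer: (root)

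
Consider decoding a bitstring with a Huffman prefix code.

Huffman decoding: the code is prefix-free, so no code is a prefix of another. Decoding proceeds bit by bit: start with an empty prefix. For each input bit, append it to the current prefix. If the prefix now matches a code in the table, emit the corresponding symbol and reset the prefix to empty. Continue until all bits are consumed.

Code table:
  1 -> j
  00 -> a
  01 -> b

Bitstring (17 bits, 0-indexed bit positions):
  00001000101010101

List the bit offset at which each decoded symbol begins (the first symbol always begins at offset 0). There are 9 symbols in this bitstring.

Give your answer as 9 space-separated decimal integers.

Bit 0: prefix='0' (no match yet)
Bit 1: prefix='00' -> emit 'a', reset
Bit 2: prefix='0' (no match yet)
Bit 3: prefix='00' -> emit 'a', reset
Bit 4: prefix='1' -> emit 'j', reset
Bit 5: prefix='0' (no match yet)
Bit 6: prefix='00' -> emit 'a', reset
Bit 7: prefix='0' (no match yet)
Bit 8: prefix='01' -> emit 'b', reset
Bit 9: prefix='0' (no match yet)
Bit 10: prefix='01' -> emit 'b', reset
Bit 11: prefix='0' (no match yet)
Bit 12: prefix='01' -> emit 'b', reset
Bit 13: prefix='0' (no match yet)
Bit 14: prefix='01' -> emit 'b', reset
Bit 15: prefix='0' (no match yet)
Bit 16: prefix='01' -> emit 'b', reset

Answer: 0 2 4 5 7 9 11 13 15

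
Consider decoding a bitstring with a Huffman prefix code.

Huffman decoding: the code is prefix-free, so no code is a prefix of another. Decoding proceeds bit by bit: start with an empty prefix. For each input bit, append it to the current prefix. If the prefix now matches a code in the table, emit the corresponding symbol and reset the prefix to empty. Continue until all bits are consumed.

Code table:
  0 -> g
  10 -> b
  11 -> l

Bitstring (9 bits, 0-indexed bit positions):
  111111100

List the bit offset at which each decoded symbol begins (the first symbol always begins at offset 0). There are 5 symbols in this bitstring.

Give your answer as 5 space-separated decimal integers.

Answer: 0 2 4 6 8

Derivation:
Bit 0: prefix='1' (no match yet)
Bit 1: prefix='11' -> emit 'l', reset
Bit 2: prefix='1' (no match yet)
Bit 3: prefix='11' -> emit 'l', reset
Bit 4: prefix='1' (no match yet)
Bit 5: prefix='11' -> emit 'l', reset
Bit 6: prefix='1' (no match yet)
Bit 7: prefix='10' -> emit 'b', reset
Bit 8: prefix='0' -> emit 'g', reset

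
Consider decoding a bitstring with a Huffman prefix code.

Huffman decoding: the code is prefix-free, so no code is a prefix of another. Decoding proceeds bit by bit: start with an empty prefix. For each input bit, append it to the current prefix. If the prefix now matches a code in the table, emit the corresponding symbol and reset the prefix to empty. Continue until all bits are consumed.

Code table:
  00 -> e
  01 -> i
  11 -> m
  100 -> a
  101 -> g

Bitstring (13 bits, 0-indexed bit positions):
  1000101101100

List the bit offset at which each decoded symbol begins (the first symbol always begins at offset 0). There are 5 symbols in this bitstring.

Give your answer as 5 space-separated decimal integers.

Bit 0: prefix='1' (no match yet)
Bit 1: prefix='10' (no match yet)
Bit 2: prefix='100' -> emit 'a', reset
Bit 3: prefix='0' (no match yet)
Bit 4: prefix='01' -> emit 'i', reset
Bit 5: prefix='0' (no match yet)
Bit 6: prefix='01' -> emit 'i', reset
Bit 7: prefix='1' (no match yet)
Bit 8: prefix='10' (no match yet)
Bit 9: prefix='101' -> emit 'g', reset
Bit 10: prefix='1' (no match yet)
Bit 11: prefix='10' (no match yet)
Bit 12: prefix='100' -> emit 'a', reset

Answer: 0 3 5 7 10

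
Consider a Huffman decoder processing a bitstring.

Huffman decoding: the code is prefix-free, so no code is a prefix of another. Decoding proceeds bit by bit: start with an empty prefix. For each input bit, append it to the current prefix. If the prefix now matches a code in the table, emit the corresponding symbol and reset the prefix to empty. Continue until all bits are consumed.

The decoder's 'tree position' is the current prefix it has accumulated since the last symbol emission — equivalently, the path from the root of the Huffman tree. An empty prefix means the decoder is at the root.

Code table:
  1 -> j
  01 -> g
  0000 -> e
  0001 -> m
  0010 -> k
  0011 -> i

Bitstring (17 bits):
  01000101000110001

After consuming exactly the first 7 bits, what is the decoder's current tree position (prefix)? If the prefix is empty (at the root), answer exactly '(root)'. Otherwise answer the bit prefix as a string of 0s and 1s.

Bit 0: prefix='0' (no match yet)
Bit 1: prefix='01' -> emit 'g', reset
Bit 2: prefix='0' (no match yet)
Bit 3: prefix='00' (no match yet)
Bit 4: prefix='000' (no match yet)
Bit 5: prefix='0001' -> emit 'm', reset
Bit 6: prefix='0' (no match yet)

Answer: 0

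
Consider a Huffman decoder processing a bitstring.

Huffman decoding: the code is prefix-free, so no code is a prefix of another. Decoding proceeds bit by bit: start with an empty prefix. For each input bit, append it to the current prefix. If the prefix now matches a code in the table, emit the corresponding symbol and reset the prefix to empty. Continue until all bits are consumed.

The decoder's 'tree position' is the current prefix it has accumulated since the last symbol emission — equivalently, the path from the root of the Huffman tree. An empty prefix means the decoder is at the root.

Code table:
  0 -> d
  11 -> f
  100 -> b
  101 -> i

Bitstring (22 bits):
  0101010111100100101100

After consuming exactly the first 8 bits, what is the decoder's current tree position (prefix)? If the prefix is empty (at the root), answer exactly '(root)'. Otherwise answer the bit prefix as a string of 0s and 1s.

Bit 0: prefix='0' -> emit 'd', reset
Bit 1: prefix='1' (no match yet)
Bit 2: prefix='10' (no match yet)
Bit 3: prefix='101' -> emit 'i', reset
Bit 4: prefix='0' -> emit 'd', reset
Bit 5: prefix='1' (no match yet)
Bit 6: prefix='10' (no match yet)
Bit 7: prefix='101' -> emit 'i', reset

Answer: (root)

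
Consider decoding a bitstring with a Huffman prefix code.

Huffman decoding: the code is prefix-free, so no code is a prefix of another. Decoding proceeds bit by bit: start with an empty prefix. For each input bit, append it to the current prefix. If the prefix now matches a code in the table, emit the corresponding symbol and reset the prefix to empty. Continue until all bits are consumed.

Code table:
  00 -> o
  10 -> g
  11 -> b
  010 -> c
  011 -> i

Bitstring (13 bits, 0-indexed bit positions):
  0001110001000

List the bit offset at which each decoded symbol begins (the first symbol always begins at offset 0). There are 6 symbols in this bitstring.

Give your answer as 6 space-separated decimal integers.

Answer: 0 2 5 7 9 11

Derivation:
Bit 0: prefix='0' (no match yet)
Bit 1: prefix='00' -> emit 'o', reset
Bit 2: prefix='0' (no match yet)
Bit 3: prefix='01' (no match yet)
Bit 4: prefix='011' -> emit 'i', reset
Bit 5: prefix='1' (no match yet)
Bit 6: prefix='10' -> emit 'g', reset
Bit 7: prefix='0' (no match yet)
Bit 8: prefix='00' -> emit 'o', reset
Bit 9: prefix='1' (no match yet)
Bit 10: prefix='10' -> emit 'g', reset
Bit 11: prefix='0' (no match yet)
Bit 12: prefix='00' -> emit 'o', reset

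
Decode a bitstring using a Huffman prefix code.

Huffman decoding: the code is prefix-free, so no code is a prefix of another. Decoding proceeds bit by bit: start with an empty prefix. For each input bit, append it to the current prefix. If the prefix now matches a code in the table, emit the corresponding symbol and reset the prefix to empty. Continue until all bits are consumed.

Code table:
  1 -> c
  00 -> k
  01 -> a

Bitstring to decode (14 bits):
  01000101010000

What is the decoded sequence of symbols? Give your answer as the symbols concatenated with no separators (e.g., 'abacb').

Answer: akaaakk

Derivation:
Bit 0: prefix='0' (no match yet)
Bit 1: prefix='01' -> emit 'a', reset
Bit 2: prefix='0' (no match yet)
Bit 3: prefix='00' -> emit 'k', reset
Bit 4: prefix='0' (no match yet)
Bit 5: prefix='01' -> emit 'a', reset
Bit 6: prefix='0' (no match yet)
Bit 7: prefix='01' -> emit 'a', reset
Bit 8: prefix='0' (no match yet)
Bit 9: prefix='01' -> emit 'a', reset
Bit 10: prefix='0' (no match yet)
Bit 11: prefix='00' -> emit 'k', reset
Bit 12: prefix='0' (no match yet)
Bit 13: prefix='00' -> emit 'k', reset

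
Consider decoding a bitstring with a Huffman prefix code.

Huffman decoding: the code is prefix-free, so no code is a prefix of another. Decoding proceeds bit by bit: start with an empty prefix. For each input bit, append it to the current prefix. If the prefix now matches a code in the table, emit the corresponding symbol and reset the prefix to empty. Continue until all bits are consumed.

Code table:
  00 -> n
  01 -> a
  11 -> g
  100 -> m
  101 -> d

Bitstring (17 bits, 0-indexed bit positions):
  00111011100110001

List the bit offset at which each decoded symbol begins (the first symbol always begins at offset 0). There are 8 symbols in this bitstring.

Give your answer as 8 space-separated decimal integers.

Bit 0: prefix='0' (no match yet)
Bit 1: prefix='00' -> emit 'n', reset
Bit 2: prefix='1' (no match yet)
Bit 3: prefix='11' -> emit 'g', reset
Bit 4: prefix='1' (no match yet)
Bit 5: prefix='10' (no match yet)
Bit 6: prefix='101' -> emit 'd', reset
Bit 7: prefix='1' (no match yet)
Bit 8: prefix='11' -> emit 'g', reset
Bit 9: prefix='0' (no match yet)
Bit 10: prefix='00' -> emit 'n', reset
Bit 11: prefix='1' (no match yet)
Bit 12: prefix='11' -> emit 'g', reset
Bit 13: prefix='0' (no match yet)
Bit 14: prefix='00' -> emit 'n', reset
Bit 15: prefix='0' (no match yet)
Bit 16: prefix='01' -> emit 'a', reset

Answer: 0 2 4 7 9 11 13 15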